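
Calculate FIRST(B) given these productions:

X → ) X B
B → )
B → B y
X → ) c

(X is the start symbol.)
{ ')' }

To compute FIRST(B), examine every production with B on the left-hand side, reading each right-hand side left to right until a non-nullable symbol is reached.

From B → ):
  - ')' is a terminal: add ')' and stop
From B → B y:
  - B is the symbol being defined: contributes nothing new
    B is not nullable, so stop

Collecting: FIRST(B) = { ')' }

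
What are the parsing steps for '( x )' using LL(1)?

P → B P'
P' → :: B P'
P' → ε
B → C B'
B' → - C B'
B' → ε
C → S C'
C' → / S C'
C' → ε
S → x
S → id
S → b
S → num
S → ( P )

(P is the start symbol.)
Stack is shown with the top on the left.

Stack                    Input    Action
----------------------------------------
P $                      ( x ) $  output P → B P'
B P' $                   ( x ) $  output B → C B'
C B' P' $                ( x ) $  output C → S C'
S C' B' P' $             ( x ) $  output S → ( P )
( P ) C' B' P' $         ( x ) $  match '('
P ) C' B' P' $           x ) $    output P → B P'
B P' ) C' B' P' $        x ) $    output B → C B'
C B' P' ) C' B' P' $     x ) $    output C → S C'
S C' B' P' ) C' B' P' $  x ) $    output S → x
x C' B' P' ) C' B' P' $  x ) $    match 'x'
C' B' P' ) C' B' P' $    ) $      output C' → ε
B' P' ) C' B' P' $       ) $      output B' → ε
P' ) C' B' P' $          ) $      output P' → ε
) C' B' P' $             ) $      match ')'
C' B' P' $               $        output C' → ε
B' P' $                  $        output B' → ε
P' $                     $        output P' → ε
$                        $        accept

The string is accepted.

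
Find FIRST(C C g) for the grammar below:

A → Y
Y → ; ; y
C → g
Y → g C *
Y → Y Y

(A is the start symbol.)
{ 'g' }

FIRST sets of the non-terminals involved (from the grammar, by fixed-point iteration):
  FIRST(C) = { 'g' }

To compute FIRST(C C g), process the symbols left to right:
Symbol C is a non-terminal. Add FIRST(C) \ {ε} = { 'g' }
C is not nullable (ε ∉ FIRST(C)), so stop here.
FIRST(C C g) = { 'g' }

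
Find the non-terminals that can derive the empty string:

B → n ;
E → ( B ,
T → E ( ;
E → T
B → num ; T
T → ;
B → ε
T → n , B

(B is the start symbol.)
{ 'B' }

A non-terminal is nullable if it can derive ε (the empty string): either it has an ε-production, or it has a production whose right-hand side consists entirely of nullable non-terminals.

ε-productions: B → ε
So B is immediately nullable.
No further non-terminal can be added: every production for the remaining non-terminals contains a terminal or a non-nullable non-terminal.
Nullable = { 'B' }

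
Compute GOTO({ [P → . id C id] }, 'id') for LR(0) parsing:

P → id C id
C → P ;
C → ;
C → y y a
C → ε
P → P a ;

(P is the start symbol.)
GOTO(I, 'id') = CLOSURE({ [A → αX.β] : [A → α.Xβ] ∈ I, X = 'id' })

Items with dot before 'id', with the dot advanced:
  [P → . id C id] → [P → id . C id]
Closure of the advanced items:
  [P → id . C id] has the dot before C: add [C → . P ;], [C → . ;], [C → . y y a], [C → .]
  [C → . P ;] has the dot before P: add [P → . id C id], [P → . P a ;]

GOTO = { [C → . ;], [C → . P ;], [C → . y y a], [C → .], [P → . P a ;], [P → . id C id], [P → id . C id] }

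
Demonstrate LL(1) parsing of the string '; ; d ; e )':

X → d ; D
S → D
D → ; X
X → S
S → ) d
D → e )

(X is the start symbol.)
LL(1) parsing maintains a stack (initially the start symbol over $) and the input. At each step: if the stack top is a terminal, match it against the current input token; if it is a non-terminal N, replace it with the RHS of M[N, lookahead] (the unique production whose predict set contains the lookahead).

Stack is shown with the top on the left.

Stack    Input          Action
------------------------------
X $      ; ; d ; e ) $  output X → S
S $      ; ; d ; e ) $  output S → D
D $      ; ; d ; e ) $  output D → ; X
; X $    ; ; d ; e ) $  match ';'
X $      ; d ; e ) $    output X → S
S $      ; d ; e ) $    output S → D
D $      ; d ; e ) $    output D → ; X
; X $    ; d ; e ) $    match ';'
X $      d ; e ) $      output X → d ; D
d ; D $  d ; e ) $      match 'd'
; D $    ; e ) $        match ';'
D $      e ) $          output D → e )
e ) $    e ) $          match 'e'
) $      ) $            match ')'
$        $              accept

The string is accepted.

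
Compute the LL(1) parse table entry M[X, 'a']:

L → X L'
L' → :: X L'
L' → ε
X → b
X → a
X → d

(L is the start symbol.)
To find M[X, 'a'], we find productions for X where 'a' is in the predict set (PREDICT(N → α) = (FIRST(α) \ {ε}) ∪ (FOLLOW(N) if α ⇒* ε)).

X → b: PREDICT = { 'b' }
X → a: PREDICT = { 'a' }
  'a' is in predict set, so this production goes in M[X, 'a']
X → d: PREDICT = { 'd' }

M[X, 'a'] = X → a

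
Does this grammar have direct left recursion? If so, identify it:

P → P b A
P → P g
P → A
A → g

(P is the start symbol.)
Direct left recursion occurs when N → N α for some non-terminal N (the right-hand side begins with the left-hand side itself).

P → P b A: LEFT RECURSIVE (starts with P)
P → P g: LEFT RECURSIVE (starts with P)
P → A: starts with A
A → g: starts with g

The grammar has direct left recursion on: P.

Answer: Yes, P is left-recursive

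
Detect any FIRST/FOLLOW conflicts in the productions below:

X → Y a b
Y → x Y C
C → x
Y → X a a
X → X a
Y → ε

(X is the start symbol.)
Yes. Y → x Y C with FOLLOW(Y) on { 'x' }; Y → X a a with FOLLOW(Y) on { 'a', 'x' }

A FIRST/FOLLOW conflict occurs when a non-terminal N has a nullable alternative N → β (β ⇒* ε) and another alternative N → α with FIRST(α) ∩ FOLLOW(N) ≠ ∅: on such a lookahead the parser cannot decide between expanding α and letting N vanish via β.

Nullable non-terminals: Y.
FIRST sets used below: FIRST(X) = { 'a', 'x' }

Y: nullable alternative(s) Y → ε; FOLLOW(Y) = { 'a', 'x' }
  Y → x Y C: FIRST \ {ε} = { 'x' } — overlaps FOLLOW(Y) on { 'x' }: CONFLICT
  Y → X a a: FIRST \ {ε} = { 'a', 'x' } — overlaps FOLLOW(Y) on { 'a', 'x' }: CONFLICT
  Y → ε: FIRST \ {ε} = { } — this is the only nullable alternative, skip

C, X have no nullable alternative, so no FIRST/FOLLOW check is needed there.

So the grammar has 2 FIRST/FOLLOW conflicts (marked CONFLICT above).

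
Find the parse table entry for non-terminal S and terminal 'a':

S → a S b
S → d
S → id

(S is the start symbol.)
S → a S b

To find M[S, 'a'], we find productions for S where 'a' is in the predict set (PREDICT(N → α) = (FIRST(α) \ {ε}) ∪ (FOLLOW(N) if α ⇒* ε)).

S → a S b: PREDICT = { 'a' }
  'a' is in predict set, so this production goes in M[S, 'a']
S → d: PREDICT = { 'd' }
S → id: PREDICT = { 'id' }

M[S, 'a'] = S → a S b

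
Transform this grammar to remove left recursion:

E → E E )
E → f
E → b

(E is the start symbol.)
E → f E'
E → b E'
E' → E ) E'
E' → ε

E is directly left-recursive. The standard transformation for
  A → A α₁ | ... | A α_m | β₁ | ... | β_n
is
  A  → β₁ A' | ... | β_n A'
  A' → α₁ A' | ... | α_m A' | ε

E → f becomes E → f E'
E → b becomes E → b E'
E → E E ) becomes E' → E ) E'
Add E' → ε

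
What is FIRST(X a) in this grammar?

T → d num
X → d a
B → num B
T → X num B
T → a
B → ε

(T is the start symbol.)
{ 'd' }

FIRST sets of the non-terminals involved (from the grammar, by fixed-point iteration):
  FIRST(X) = { 'd' }

To compute FIRST(X a), process the symbols left to right:
Symbol X is a non-terminal. Add FIRST(X) \ {ε} = { 'd' }
X is not nullable (ε ∉ FIRST(X)), so stop here.
FIRST(X a) = { 'd' }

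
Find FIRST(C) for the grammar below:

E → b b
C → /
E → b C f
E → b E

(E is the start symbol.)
To compute FIRST(C), examine every production with C on the left-hand side, reading each right-hand side left to right until a non-nullable symbol is reached.

From C → /:
  - '/' is a terminal: add '/' and stop

Collecting: FIRST(C) = { '/' }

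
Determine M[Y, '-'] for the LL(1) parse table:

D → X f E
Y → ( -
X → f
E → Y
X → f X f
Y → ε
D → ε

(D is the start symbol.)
To find M[Y, '-'], we find productions for Y where '-' is in the predict set (PREDICT(N → α) = (FIRST(α) \ {ε}) ∪ (FOLLOW(N) if α ⇒* ε)).

Relevant sets:
  FOLLOW(Y) = { $ }

Y → ( -: PREDICT = { '(' }
Y → ε: PREDICT = { $ }

M[Y, '-'] is empty (no production applies)

Answer: Empty (error entry)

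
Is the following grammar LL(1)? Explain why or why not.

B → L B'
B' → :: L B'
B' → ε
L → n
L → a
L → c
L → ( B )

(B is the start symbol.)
Relevant sets:
  FOLLOW(B') = { $, ')' }

For B':
  PREDICT(B' → :: L B') = { '::' }
  PREDICT(B' → ε) = { $, ')' }
For L:
  PREDICT(L → n) = { 'n' }
  PREDICT(L → a) = { 'a' }
  PREDICT(L → c) = { 'c' }
  PREDICT(L → '(' B ')') = { '(' }
B has a single production, so nothing to check there.

All predict sets are disjoint. The grammar IS LL(1).

Answer: Yes, the grammar is LL(1).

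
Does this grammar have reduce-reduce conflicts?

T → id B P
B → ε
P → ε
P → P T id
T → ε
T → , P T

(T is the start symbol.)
Yes — I5: [T → .] vs [T → id B P .]

A reduce-reduce conflict occurs when an LR(0) state has two complete items [A → α .] and [B → β .] — both call for a reduction, and with no lookahead the parser cannot choose between them.

Augment with T' → T and build the canonical LR(0) collection (I0 = CLOSURE({[T' → . T]}), then GOTO on every symbol after a dot until no new states appear). It has 10 states:
  I0: { [T → . , P T], [T → . id B P], [T → .], [T' → . T] }  — shift, reduce
  I1: { [P → . P T id], [P → .], [T → , . P T] }  — reduce
  I2: { [T' → T .] }  — accept
  I3: { [B → .], [T → id . B P] }  — reduce
  I4: { [P → . P T id], [P → .], [T → id B . P] }  — reduce
  I5: { [P → P . T id], [T → . , P T], [T → . id B P], [T → .], [T → id B P .] }  — shift, 2 reduces
  I6: { [P → P T . id] }  — shift
  I7: { [P → P T id .] }  — reduce
  I8: { [P → P . T id], [T → , P . T], [T → . , P T], [T → . id B P], [T → .] }  — shift, reduce
  I9: { [P → P T . id], [T → , P T .] }  — shift, reduce

I5 contains complete items [T → .], [T → id B P .] — reduce-reduce conflict.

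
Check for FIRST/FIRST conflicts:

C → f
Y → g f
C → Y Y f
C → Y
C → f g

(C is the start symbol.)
FIRST sets of the non-terminals at (or reachable through a nullable prefix from) the front of some alternative:
  FIRST(Y) = { 'g' }

Productions for C:
  C → f: FIRST = { 'f' }
  C → Y Y f: FIRST = { 'g' }
  C → Y: FIRST = { 'g' }
  C → f g: FIRST = { 'f' }
Y has only one production, so no FIRST/FIRST conflict is possible there.

Conflict for C: C → f and C → f g
  Overlap: { 'f' }
Conflict for C: C → Y Y f and C → Y
  Overlap: { 'g' }

Answer: Yes. C → f / C → f g on { 'f' }; C → Y Y f / C → Y on { 'g' }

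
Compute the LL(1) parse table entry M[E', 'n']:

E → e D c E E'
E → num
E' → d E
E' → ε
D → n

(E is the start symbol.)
Empty (error entry)

To find M[E', 'n'], we find productions for E' where 'n' is in the predict set (PREDICT(N → α) = (FIRST(α) \ {ε}) ∪ (FOLLOW(N) if α ⇒* ε)).

Relevant sets:
  FOLLOW(E') = { $, 'd' }

E' → d E: PREDICT = { 'd' }
E' → ε: PREDICT = { $, 'd' }

M[E', 'n'] is empty (no production applies)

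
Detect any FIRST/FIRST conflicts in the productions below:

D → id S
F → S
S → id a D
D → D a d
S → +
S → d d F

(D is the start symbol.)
Yes. D → id S / D → D a d on { 'id' }

FIRST sets of the non-terminals at (or reachable through a nullable prefix from) the front of some alternative:
  FIRST(D) = { 'id' }

Productions for D:
  D → id S: FIRST = { 'id' }
  D → D a d: FIRST = { 'id' }
Productions for S:
  S → id a D: FIRST = { 'id' }
  S → +: FIRST = { '+' }
  S → d d F: FIRST = { 'd' }
F has only one production, so no FIRST/FIRST conflict is possible there.

Conflict for D: D → id S and D → D a d
  Overlap: { 'id' }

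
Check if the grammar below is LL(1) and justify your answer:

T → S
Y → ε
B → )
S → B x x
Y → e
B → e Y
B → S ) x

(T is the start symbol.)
No. Predict set conflict for B: { ')' }

A grammar is LL(1) if for each non-terminal N with multiple productions, the predict sets of those productions are pairwise disjoint, where PREDICT(N → α) = (FIRST(α) \ {ε}) ∪ (FOLLOW(N) if α ⇒* ε).

Relevant sets:
  FIRST(S) = { ')', 'e' }
  FOLLOW(Y) = { 'x' }

For Y:
  PREDICT(Y → ε) = { 'x' }
  PREDICT(Y → e) = { 'e' }
For B:
  PREDICT(B → ')') = { ')' }
  PREDICT(B → e Y) = { 'e' }
  PREDICT(B → S ')' x) = { ')', 'e' }
T, S have a single production, so nothing to check there.

Conflict found: Predict set conflict for B: { ')' }
The grammar is NOT LL(1).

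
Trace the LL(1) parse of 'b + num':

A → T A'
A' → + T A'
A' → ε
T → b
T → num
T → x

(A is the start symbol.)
LL(1) parsing maintains a stack (initially the start symbol over $) and the input. At each step: if the stack top is a terminal, match it against the current input token; if it is a non-terminal N, replace it with the RHS of M[N, lookahead] (the unique production whose predict set contains the lookahead).

Stack is shown with the top on the left.

Stack     Input      Action
---------------------------
A $       b + num $  output A → T A'
T A' $    b + num $  output T → b
b A' $    b + num $  match 'b'
A' $      + num $    output A' → + T A'
+ T A' $  + num $    match '+'
T A' $    num $      output T → num
num A' $  num $      match 'num'
A' $      $          output A' → ε
$         $          accept

The string is accepted.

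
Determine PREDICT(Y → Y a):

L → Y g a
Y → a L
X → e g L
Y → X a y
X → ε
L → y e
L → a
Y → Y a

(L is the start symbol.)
PREDICT(Y → Y a) = (FIRST(RHS) \ {ε}) ∪ (FOLLOW(Y) if ε ∈ FIRST(RHS), i.e. RHS ⇒* ε)
FIRST(Y) = { 'a', 'e' }
FIRST(Y a) = { 'a', 'e' }
ε ∉ FIRST(Y a), so FOLLOW(Y) is not added.
PREDICT(Y → Y a) = { 'a', 'e' }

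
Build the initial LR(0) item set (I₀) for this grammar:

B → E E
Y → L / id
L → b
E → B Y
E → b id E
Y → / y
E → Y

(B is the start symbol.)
{ [B → . E E], [B' → . B], [E → . B Y], [E → . Y], [E → . b id E], [L → . b], [Y → . / y], [Y → . L / id] }

First, augment the grammar with B' → B
I₀ = CLOSURE({ [B' → . B] }):
  [B' → . B] has the dot before B: add [B → . E E]
  [B → . E E] has the dot before E: add [E → . B Y], [E → . b id E], [E → . Y]
  [E → . Y] has the dot before Y: add [Y → . L / id], [Y → . / y]
  [Y → . L / id] has the dot before L: add [L → . b]
No further items can be added.

I₀ = { [B → . E E], [B' → . B], [E → . B Y], [E → . Y], [E → . b id E], [L → . b], [Y → . / y], [Y → . L / id] }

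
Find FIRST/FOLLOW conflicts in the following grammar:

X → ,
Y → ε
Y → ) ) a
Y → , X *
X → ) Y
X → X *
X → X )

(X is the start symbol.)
A FIRST/FOLLOW conflict occurs when a non-terminal N has a nullable alternative N → β (β ⇒* ε) and another alternative N → α with FIRST(α) ∩ FOLLOW(N) ≠ ∅: on such a lookahead the parser cannot decide between expanding α and letting N vanish via β.

Nullable non-terminals: Y.

Y: nullable alternative(s) Y → ε; FOLLOW(Y) = { $, ')', '*' }
  Y → ε: FIRST \ {ε} = { } — this is the only nullable alternative, skip
  Y → ) ) a: FIRST \ {ε} = { ')' } — overlaps FOLLOW(Y) on { ')' }: CONFLICT
  Y → , X *: FIRST \ {ε} = { ',' } — disjoint from FOLLOW(Y)

X has no nullable alternative, so no FIRST/FOLLOW check is needed there.

So the grammar has 1 FIRST/FOLLOW conflict (marked CONFLICT above).

Answer: Yes. Y → ')' ')' a with FOLLOW(Y) on { ')' }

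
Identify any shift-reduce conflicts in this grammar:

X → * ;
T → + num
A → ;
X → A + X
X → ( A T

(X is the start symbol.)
No shift-reduce conflicts

A shift-reduce conflict occurs when an LR(0) state has both:
  - a complete (reduce) item [A → α .] (dot at the end), and
  - a shift item [B → β . c γ] (dot before a terminal).

Augment with X' → X and build the canonical LR(0) collection (I0 = CLOSURE({[X' → . X]}), then GOTO on every symbol after a dot until no new states appear). It has 13 states:
  I0: { [A → . ;], [X → . ( A T], [X → . * ;], [X → . A + X], [X' → . X] }  — shift
  I1: { [A → . ;], [X → ( . A T] }  — shift
  I2: { [X → * . ;] }  — shift
  I3: { [A → ; .] }  — reduce
  I4: { [X → A . + X] }  — shift
  I5: { [X' → X .] }  — accept
  I6: { [A → . ;], [X → . ( A T], [X → . * ;], [X → . A + X], [X → A + . X] }  — shift
  I7: { [X → A + X .] }  — reduce
  I8: { [X → * ; .] }  — reduce
  I9: { [T → . + num], [X → ( A . T] }  — shift
  I10: { [T → + . num] }  — shift
  I11: { [X → ( A T .] }  — reduce
  I12: { [T → + num .] }  — reduce

No state contains both a complete item and a shift item.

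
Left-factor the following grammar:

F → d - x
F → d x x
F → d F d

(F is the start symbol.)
Left-factoring transforms A → αβ₁ | αβ₂ into A → αA' and A' → β₁ | β₂
(α is the longest common prefix among the alternatives). Repeat until
no nonterminal has two alternatives with a common prefix.

Round 1: F has alternatives sharing prefix 'd'. Introduce F': F → d F'
  Add: F' → - x
  Add: F' → x x
  Add: F' → F d

No remaining common prefixes — done.

Resulting grammar:
F → d F'
F' → - x
F' → x x
F' → F d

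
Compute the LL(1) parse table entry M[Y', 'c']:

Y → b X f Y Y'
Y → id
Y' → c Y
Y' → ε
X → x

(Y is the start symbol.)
To find M[Y', 'c'], we find productions for Y' where 'c' is in the predict set (PREDICT(N → α) = (FIRST(α) \ {ε}) ∪ (FOLLOW(N) if α ⇒* ε)).

Relevant sets:
  FOLLOW(Y') = { $, 'c' }

Y' → c Y: PREDICT = { 'c' }
  'c' is in predict set, so this production goes in M[Y', 'c']
Y' → ε: PREDICT = { $, 'c' }
  'c' is in predict set, so this production goes in M[Y', 'c']

M[Y', 'c'] = Y' → c Y, Y' → ε  (a multiply-defined cell — the grammar is not LL(1))

Answer: Y' → c Y, Y' → ε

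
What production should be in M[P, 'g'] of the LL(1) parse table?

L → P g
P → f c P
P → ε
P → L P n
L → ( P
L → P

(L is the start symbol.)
P → ε, P → L P n

To find M[P, 'g'], we find productions for P where 'g' is in the predict set (PREDICT(N → α) = (FIRST(α) \ {ε}) ∪ (FOLLOW(N) if α ⇒* ε)).

Relevant sets:
  FIRST(L) = { '(', 'f', 'g', 'n', ε }
  FIRST(P) = { '(', 'f', 'g', 'n', ε }
  FOLLOW(P) = { $, '(', 'f', 'g', 'n' }

P → f c P: PREDICT = { 'f' }
P → ε: PREDICT = { $, '(', 'f', 'g', 'n' }
  'g' is in predict set, so this production goes in M[P, 'g']
P → L P n: PREDICT = { '(', 'f', 'g', 'n' }
  'g' is in predict set, so this production goes in M[P, 'g']

M[P, 'g'] = P → ε, P → L P n  (a multiply-defined cell — the grammar is not LL(1))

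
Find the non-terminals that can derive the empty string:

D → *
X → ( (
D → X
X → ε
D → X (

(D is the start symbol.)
A non-terminal is nullable if it can derive ε (the empty string): either it has an ε-production, or it has a production whose right-hand side consists entirely of nullable non-terminals.

ε-productions: X → ε
So X is immediately nullable.
D → X: every symbol on the right is nullable, so D is nullable too.
Every non-terminal is now nullable.
Nullable = { 'D', 'X' }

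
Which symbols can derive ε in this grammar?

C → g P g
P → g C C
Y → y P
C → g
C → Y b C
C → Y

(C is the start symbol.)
None

A non-terminal is nullable if it can derive ε (the empty string): either it has an ε-production, or it has a production whose right-hand side consists entirely of nullable non-terminals.

There are no ε-productions, so no non-terminal can derive ε.
No non-terminals are nullable.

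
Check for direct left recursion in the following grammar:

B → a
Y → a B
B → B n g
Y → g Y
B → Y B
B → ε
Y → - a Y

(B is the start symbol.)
Yes, B is left-recursive

B → a: starts with a
Y → a B: starts with a
B → B n g: LEFT RECURSIVE (starts with B)
Y → g Y: starts with g
B → Y B: starts with Y
B → ε: starts with ε
Y → - a Y: starts with '-'

The grammar has direct left recursion on: B.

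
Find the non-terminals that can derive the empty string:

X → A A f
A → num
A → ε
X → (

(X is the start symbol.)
A non-terminal is nullable if it can derive ε (the empty string): either it has an ε-production, or it has a production whose right-hand side consists entirely of nullable non-terminals.

ε-productions: A → ε
So A is immediately nullable.
No further non-terminal can be added: every production for the remaining non-terminals contains a terminal or a non-nullable non-terminal.
Nullable = { 'A' }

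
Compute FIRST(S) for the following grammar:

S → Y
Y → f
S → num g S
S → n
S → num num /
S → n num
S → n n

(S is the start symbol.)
FIRST sets of the other non-terminals involved (by the same procedure, iterated to a fixed point):
  FIRST(Y) = { 'f' }

From S → Y:
  - Y is a non-terminal: add FIRST(Y) \ {ε} = { 'f' }
    Y is not nullable, so stop
From S → num g S:
  - num is a terminal: add 'num' and stop
From S → n:
  - n is a terminal: add 'n' and stop
From S → num num /:
  - num is a terminal: add 'num' and stop
From S → n num:
  - n is a terminal: add 'n' and stop
From S → n n:
  - n is a terminal: add 'n' and stop

Collecting: FIRST(S) = { 'f', 'n', 'num' }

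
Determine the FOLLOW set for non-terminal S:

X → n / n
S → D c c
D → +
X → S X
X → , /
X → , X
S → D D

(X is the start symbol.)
To compute FOLLOW(S), find every occurrence of S on a right-hand side N → α S β: add FIRST(β) \ {ε}, and if β is empty or nullable also add FOLLOW(N). Iterate to a fixed point.

In X → S X: S is followed by X, add FIRST(X) \ {ε} = { '+', ',', 'n' }

Taking the union: FOLLOW(S) = { '+', ',', 'n' }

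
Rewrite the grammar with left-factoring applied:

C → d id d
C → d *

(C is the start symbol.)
Left-factoring transforms A → αβ₁ | αβ₂ into A → αA' and A' → β₁ | β₂
(α is the longest common prefix among the alternatives). Repeat until
no nonterminal has two alternatives with a common prefix.

Round 1: C has alternatives sharing prefix 'd'. Introduce C': C → d C'
  Add: C' → id d
  Add: C' → *

No remaining common prefixes — done.

Resulting grammar:
C → d C'
C' → id d
C' → *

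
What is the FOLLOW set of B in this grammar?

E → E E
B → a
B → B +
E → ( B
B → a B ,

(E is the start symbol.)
{ $, '(', '+', ',' }

To compute FOLLOW(B), find every occurrence of B on a right-hand side N → α B β: add FIRST(β) \ {ε}, and if β is empty or nullable also add FOLLOW(N). Iterate to a fixed point.

In B → B +: B is followed by '+', add FIRST('+') \ {ε} = { '+' }
In E → ( B: B is at the end, add FOLLOW(E)
In B → a B ,: B is followed by ',', add FIRST(',') \ {ε} = { ',' }

The FOLLOW sets referred to above (computed the same way, to a fixed point):
  FOLLOW(E) = { $, '(' }

Taking the union: FOLLOW(B) = { $, '(', '+', ',' }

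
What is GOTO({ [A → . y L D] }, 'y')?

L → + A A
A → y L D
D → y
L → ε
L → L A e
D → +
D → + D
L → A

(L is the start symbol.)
GOTO(I, 'y') = CLOSURE({ [A → αX.β] : [A → α.Xβ] ∈ I, X = 'y' })

Items with dot before 'y', with the dot advanced:
  [A → . y L D] → [A → y . L D]
Closure of the advanced items:
  [A → y . L D] has the dot before L: add [L → . + A A], [L → .], [L → . L A e], [L → . A]
  [L → . A] has the dot before A: add [A → . y L D]

GOTO = { [A → . y L D], [A → y . L D], [L → . + A A], [L → . A], [L → . L A e], [L → .] }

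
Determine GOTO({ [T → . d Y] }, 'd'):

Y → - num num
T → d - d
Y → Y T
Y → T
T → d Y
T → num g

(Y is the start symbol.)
{ [T → . d - d], [T → . d Y], [T → . num g], [T → d . Y], [Y → . - num num], [Y → . T], [Y → . Y T] }

GOTO(I, 'd') = CLOSURE({ [A → αX.β] : [A → α.Xβ] ∈ I, X = 'd' })

Items with dot before 'd', with the dot advanced:
  [T → . d Y] → [T → d . Y]
Closure of the advanced items:
  [T → d . Y] has the dot before Y: add [Y → . - num num], [Y → . Y T], [Y → . T]
  [Y → . T] has the dot before T: add [T → . d - d], [T → . d Y], [T → . num g]

GOTO = { [T → . d - d], [T → . d Y], [T → . num g], [T → d . Y], [Y → . - num num], [Y → . T], [Y → . Y T] }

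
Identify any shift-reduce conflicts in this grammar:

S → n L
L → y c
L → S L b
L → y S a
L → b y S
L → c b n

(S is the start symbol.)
No shift-reduce conflicts

A shift-reduce conflict occurs when an LR(0) state has both:
  - a complete (reduce) item [A → α .] (dot at the end), and
  - a shift item [B → β . c γ] (dot before a terminal).

Augment with S' → S and build the canonical LR(0) collection (I0 = CLOSURE({[S' → . S]}), then GOTO on every symbol after a dot until no new states appear). It has 17 states:
  I0: { [S → . n L], [S' → . S] }  — shift
  I1: { [S' → S .] }  — accept
  I2: { [L → . S L b], [L → . b y S], [L → . c b n], [L → . y S a], [L → . y c], [S → . n L], [S → n . L] }  — shift
  I3: { [S → n L .] }  — reduce
  I4: { [L → . S L b], [L → . b y S], [L → . c b n], [L → . y S a], [L → . y c], [L → S . L b], [S → . n L] }  — shift
  I5: { [L → b . y S] }  — shift
  I6: { [L → c . b n] }  — shift
  I7: { [L → y . S a], [L → y . c], [S → . n L] }  — shift
  I8: { [L → y S . a] }  — shift
  I9: { [L → y c .] }  — reduce
  I10: { [L → y S a .] }  — reduce
  I11: { [L → c b . n] }  — shift
  I12: { [L → c b n .] }  — reduce
  I13: { [L → b y . S], [S → . n L] }  — shift
  I14: { [L → b y S .] }  — reduce
  I15: { [L → S L . b] }  — shift
  I16: { [L → S L b .] }  — reduce

No state contains both a complete item and a shift item.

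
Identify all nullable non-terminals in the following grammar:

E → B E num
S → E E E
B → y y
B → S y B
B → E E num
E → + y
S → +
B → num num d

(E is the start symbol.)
A non-terminal is nullable if it can derive ε (the empty string): either it has an ε-production, or it has a production whose right-hand side consists entirely of nullable non-terminals.

There are no ε-productions, so no non-terminal can derive ε.
No non-terminals are nullable.

Answer: None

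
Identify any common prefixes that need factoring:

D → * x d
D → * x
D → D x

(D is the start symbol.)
Yes, D has productions with common prefix '* x'

Left-factoring is needed when two productions for the same non-terminal
share a common prefix on the right-hand side.

Productions for D:
  D → * x d
  D → * x
  D → D x

Found common prefix '* x' in productions for D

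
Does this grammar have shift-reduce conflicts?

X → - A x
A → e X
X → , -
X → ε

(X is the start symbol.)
Augment with X' → X and build the canonical LR(0) collection (I0 = CLOSURE({[X' → . X]}), then GOTO on every symbol after a dot until no new states appear). It has 9 states:
  I0: { [X → . , -], [X → . - A x], [X → .], [X' → . X] }  — shift, reduce
  I1: { [X → , . -] }  — shift
  I2: { [A → . e X], [X → - . A x] }  — shift
  I3: { [X' → X .] }  — accept
  I4: { [X → - A . x] }  — shift
  I5: { [A → e . X], [X → . , -], [X → . - A x], [X → .] }  — shift, reduce
  I6: { [A → e X .] }  — reduce
  I7: { [X → - A x .] }  — reduce
  I8: { [X → , - .] }  — reduce

I0 contains reduce item [X → .] and shift items [X → . , -], [X → . - A x] — shift-reduce conflict.
I5 contains reduce item [X → .] and shift items [X → . , -], [X → . - A x] — shift-reduce conflict.

Answer: Yes — I0: [X → .] vs [X → . , -]; I5: [X → .] vs [X → . , -]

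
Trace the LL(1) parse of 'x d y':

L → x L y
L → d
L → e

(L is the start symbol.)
LL(1) parsing maintains a stack (initially the start symbol over $) and the input. At each step: if the stack top is a terminal, match it against the current input token; if it is a non-terminal N, replace it with the RHS of M[N, lookahead] (the unique production whose predict set contains the lookahead).

Stack is shown with the top on the left.

Stack    Input    Action
------------------------
L $      x d y $  output L → x L y
x L y $  x d y $  match 'x'
L y $    d y $    output L → d
d y $    d y $    match 'd'
y $      y $      match 'y'
$        $        accept

The string is accepted.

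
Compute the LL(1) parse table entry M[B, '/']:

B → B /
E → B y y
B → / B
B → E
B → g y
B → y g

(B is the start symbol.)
To find M[B, '/'], we find productions for B where '/' is in the predict set (PREDICT(N → α) = (FIRST(α) \ {ε}) ∪ (FOLLOW(N) if α ⇒* ε)).

Relevant sets:
  FIRST(B) = { '/', 'g', 'y' }
  FIRST(E) = { '/', 'g', 'y' }

B → B /: PREDICT = { '/', 'g', 'y' }
  '/' is in predict set, so this production goes in M[B, '/']
B → / B: PREDICT = { '/' }
  '/' is in predict set, so this production goes in M[B, '/']
B → E: PREDICT = { '/', 'g', 'y' }
  '/' is in predict set, so this production goes in M[B, '/']
B → g y: PREDICT = { 'g' }
B → y g: PREDICT = { 'y' }

M[B, '/'] = B → B /, B → / B, B → E  (a multiply-defined cell — the grammar is not LL(1))

Answer: B → B /, B → / B, B → E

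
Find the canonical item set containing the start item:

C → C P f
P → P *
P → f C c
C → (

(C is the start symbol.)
{ [C → . (], [C → . C P f], [C' → . C] }

First, augment the grammar with C' → C
I₀ = CLOSURE({ [C' → . C] }):
  [C' → . C] has the dot before C: add [C → . C P f], [C → . (]
No further items can be added.

I₀ = { [C → . (], [C → . C P f], [C' → . C] }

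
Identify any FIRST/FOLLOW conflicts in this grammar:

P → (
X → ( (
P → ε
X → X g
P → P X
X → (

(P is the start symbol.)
Yes. P → '(' with FOLLOW(P) on { '(' }; P → P X with FOLLOW(P) on { '(' }

Nullable non-terminals: P.
FIRST sets used below: FIRST(P) = { '(', ε }, FIRST(X) = { '(' }

P: nullable alternative(s) P → ε; FOLLOW(P) = { $, '(' }
  P → (: FIRST \ {ε} = { '(' } — overlaps FOLLOW(P) on { '(' }: CONFLICT
  P → ε: FIRST \ {ε} = { } — this is the only nullable alternative, skip
  P → P X: FIRST \ {ε} = { '(' } — overlaps FOLLOW(P) on { '(' }: CONFLICT

X has no nullable alternative, so no FIRST/FOLLOW check is needed there.

So the grammar has 2 FIRST/FOLLOW conflicts (marked CONFLICT above).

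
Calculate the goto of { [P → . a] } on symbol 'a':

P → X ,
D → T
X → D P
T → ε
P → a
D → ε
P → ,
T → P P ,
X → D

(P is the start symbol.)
{ [P → a .] }

GOTO(I, 'a') = CLOSURE({ [A → αX.β] : [A → α.Xβ] ∈ I, X = 'a' })

Items with dot before 'a', with the dot advanced:
  [P → . a] → [P → a .]
Closure adds nothing (no advanced item has the dot before a non-terminal).

GOTO = { [P → a .] }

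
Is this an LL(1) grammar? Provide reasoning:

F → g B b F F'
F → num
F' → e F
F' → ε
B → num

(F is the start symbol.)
No. Predict set conflict for F': { 'e' }

Relevant sets:
  FOLLOW(F') = { $, 'e' }

For F:
  PREDICT(F → g B b F F') = { 'g' }
  PREDICT(F → num) = { 'num' }
For F':
  PREDICT(F' → e F) = { 'e' }
  PREDICT(F' → ε) = { $, 'e' }
B has a single production, so nothing to check there.

Conflict found: Predict set conflict for F': { 'e' }
The grammar is NOT LL(1).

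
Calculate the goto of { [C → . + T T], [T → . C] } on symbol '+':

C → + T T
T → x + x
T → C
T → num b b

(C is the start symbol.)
GOTO(I, '+') = CLOSURE({ [A → αX.β] : [A → α.Xβ] ∈ I, X = '+' })

Items with dot before '+', with the dot advanced:
  [C → . + T T] → [C → + . T T]
Closure of the advanced items:
  [C → + . T T] has the dot before T: add [T → . x + x], [T → . C], [T → . num b b]
  [T → . C] has the dot before C: add [C → . + T T]

GOTO = { [C → + . T T], [C → . + T T], [T → . C], [T → . num b b], [T → . x + x] }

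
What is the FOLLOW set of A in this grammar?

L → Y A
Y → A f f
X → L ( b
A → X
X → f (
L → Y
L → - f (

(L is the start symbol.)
In L → Y A: A is at the end, add FOLLOW(L)
In Y → A f f: A is followed by f f, add FIRST(f f) \ {ε} = { 'f' }

The FOLLOW sets referred to above (computed the same way, to a fixed point):
  FOLLOW(L) = { $, '(' }

Taking the union: FOLLOW(A) = { $, '(', 'f' }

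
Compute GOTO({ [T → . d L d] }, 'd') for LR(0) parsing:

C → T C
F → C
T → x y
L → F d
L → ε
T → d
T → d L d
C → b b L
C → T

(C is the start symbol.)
GOTO(I, 'd') = CLOSURE({ [A → αX.β] : [A → α.Xβ] ∈ I, X = 'd' })

Items with dot before 'd', with the dot advanced:
  [T → . d L d] → [T → d . L d]
Closure of the advanced items:
  [T → d . L d] has the dot before L: add [L → . F d], [L → .]
  [L → . F d] has the dot before F: add [F → . C]
  [F → . C] has the dot before C: add [C → . T C], [C → . b b L], [C → . T]
  [C → . T C] has the dot before T: add [T → . x y], [T → . d], [T → . d L d]

GOTO = { [C → . T C], [C → . T], [C → . b b L], [F → . C], [L → . F d], [L → .], [T → . d L d], [T → . d], [T → . x y], [T → d . L d] }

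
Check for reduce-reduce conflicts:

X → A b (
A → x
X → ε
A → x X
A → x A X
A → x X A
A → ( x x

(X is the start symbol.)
Augment with X' → X and build the canonical LR(0) collection (I0 = CLOSURE({[X' → . X]}), then GOTO on every symbol after a dot until no new states appear). It has 13 states:
  I0: { [A → . ( x x], [A → . x A X], [A → . x X A], [A → . x X], [A → . x], [X → . A b (], [X → .], [X' → . X] }  — shift, reduce
  I1: { [A → ( . x x] }  — shift
  I2: { [X → A . b (] }  — shift
  I3: { [X' → X .] }  — accept
  I4: { [A → . ( x x], [A → . x A X], [A → . x X A], [A → . x X], [A → . x], [A → x . A X], [A → x . X A], [A → x . X], [A → x .], [X → . A b (], [X → .] }  — shift, 2 reduces
  I5: { [A → . ( x x], [A → . x A X], [A → . x X A], [A → . x X], [A → . x], [A → x A . X], [X → . A b (], [X → .], [X → A . b (] }  — shift, reduce
  I6: { [A → . ( x x], [A → . x A X], [A → . x X A], [A → . x X], [A → . x], [A → x X . A], [A → x X .] }  — shift, reduce
  I7: { [A → x X A .] }  — reduce
  I8: { [A → x A X .] }  — reduce
  I9: { [X → A b . (] }  — shift
  I10: { [X → A b ( .] }  — reduce
  I11: { [A → ( x . x] }  — shift
  I12: { [A → ( x x .] }  — reduce

I4 contains complete items [A → x .], [X → .] — reduce-reduce conflict.

Answer: Yes — I4: [A → x .] vs [X → .]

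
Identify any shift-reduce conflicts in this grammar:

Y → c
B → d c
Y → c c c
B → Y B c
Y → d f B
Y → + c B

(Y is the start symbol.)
Yes — I3: [Y → c .] vs [Y → c . c c]

A shift-reduce conflict occurs when an LR(0) state has both:
  - a complete (reduce) item [A → α .] (dot at the end), and
  - a shift item [B → β . c γ] (dot before a terminal).

Augment with Y' → Y and build the canonical LR(0) collection (I0 = CLOSURE({[Y' → . Y]}), then GOTO on every symbol after a dot until no new states appear). It has 16 states:
  I0: { [Y → . + c B], [Y → . c c c], [Y → . c], [Y → . d f B], [Y' → . Y] }  — shift
  I1: { [Y → + . c B] }  — shift
  I2: { [Y' → Y .] }  — accept
  I3: { [Y → c . c c], [Y → c .] }  — shift, reduce
  I4: { [Y → d . f B] }  — shift
  I5: { [B → . Y B c], [B → . d c], [Y → . + c B], [Y → . c c c], [Y → . c], [Y → . d f B], [Y → d f . B] }  — shift
  I6: { [Y → d f B .] }  — reduce
  I7: { [B → . Y B c], [B → . d c], [B → Y . B c], [Y → . + c B], [Y → . c c c], [Y → . c], [Y → . d f B] }  — shift
  I8: { [B → d . c], [Y → d . f B] }  — shift
  I9: { [B → d c .] }  — reduce
  I10: { [B → Y B . c] }  — shift
  I11: { [B → Y B c .] }  — reduce
  I12: { [Y → c c . c] }  — shift
  I13: { [Y → c c c .] }  — reduce
  I14: { [B → . Y B c], [B → . d c], [Y → + c . B], [Y → . + c B], [Y → . c c c], [Y → . c], [Y → . d f B] }  — shift
  I15: { [Y → + c B .] }  — reduce

I3 contains reduce item [Y → c .] and shift item [Y → c . c c] — shift-reduce conflict.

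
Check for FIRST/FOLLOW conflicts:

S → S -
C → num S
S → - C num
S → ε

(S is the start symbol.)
A FIRST/FOLLOW conflict occurs when a non-terminal N has a nullable alternative N → β (β ⇒* ε) and another alternative N → α with FIRST(α) ∩ FOLLOW(N) ≠ ∅: on such a lookahead the parser cannot decide between expanding α and letting N vanish via β.

Nullable non-terminals: S.
FIRST sets used below: FIRST(S) = { '-', ε }

S: nullable alternative(s) S → ε; FOLLOW(S) = { $, '-', 'num' }
  S → S -: FIRST \ {ε} = { '-' } — overlaps FOLLOW(S) on { '-' }: CONFLICT
  S → - C num: FIRST \ {ε} = { '-' } — overlaps FOLLOW(S) on { '-' }: CONFLICT
  S → ε: FIRST \ {ε} = { } — this is the only nullable alternative, skip

C has no nullable alternative, so no FIRST/FOLLOW check is needed there.

So the grammar has 2 FIRST/FOLLOW conflicts (marked CONFLICT above).

Answer: Yes. S → S '-' with FOLLOW(S) on { '-' }; S → '-' C num with FOLLOW(S) on { '-' }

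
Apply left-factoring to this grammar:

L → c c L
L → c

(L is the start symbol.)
L → c L'
L' → c L
L' → ε

Left-factoring transforms A → αβ₁ | αβ₂ into A → αA' and A' → β₁ | β₂
(α is the longest common prefix among the alternatives). Repeat until
no nonterminal has two alternatives with a common prefix.

Round 1: L has alternatives sharing prefix 'c'. Introduce L': L → c L'
  Add: L' → c L
  Add: L' → ε

No remaining common prefixes — done.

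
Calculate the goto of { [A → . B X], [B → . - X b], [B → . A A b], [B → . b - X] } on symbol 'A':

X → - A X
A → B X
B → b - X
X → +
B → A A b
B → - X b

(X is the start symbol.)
GOTO(I, 'A') = CLOSURE({ [A → αX.β] : [A → α.Xβ] ∈ I, X = 'A' })

Items with dot before 'A', with the dot advanced:
  [B → . A A b] → [B → A . A b]
Closure of the advanced items:
  [B → A . A b] has the dot before A: add [A → . B X]
  [A → . B X] has the dot before B: add [B → . b - X], [B → . A A b], [B → . - X b]

GOTO = { [A → . B X], [B → . - X b], [B → . A A b], [B → . b - X], [B → A . A b] }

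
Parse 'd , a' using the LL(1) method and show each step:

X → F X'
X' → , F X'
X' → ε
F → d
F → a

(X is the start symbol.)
LL(1) parsing maintains a stack (initially the start symbol over $) and the input. At each step: if the stack top is a terminal, match it against the current input token; if it is a non-terminal N, replace it with the RHS of M[N, lookahead] (the unique production whose predict set contains the lookahead).

Stack is shown with the top on the left.

Stack     Input    Action
-------------------------
X $       d , a $  output X → F X'
F X' $    d , a $  output F → d
d X' $    d , a $  match 'd'
X' $      , a $    output X' → , F X'
, F X' $  , a $    match ','
F X' $    a $      output F → a
a X' $    a $      match 'a'
X' $      $        output X' → ε
$         $        accept

The string is accepted.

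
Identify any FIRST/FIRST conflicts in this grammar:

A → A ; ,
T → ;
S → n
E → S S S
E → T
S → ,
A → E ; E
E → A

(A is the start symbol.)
FIRST sets of the non-terminals at (or reachable through a nullable prefix from) the front of some alternative:
  FIRST(A) = { ',', ';', 'n' }
  FIRST(E) = { ',', ';', 'n' }
  FIRST(S) = { ',', 'n' }
  FIRST(T) = { ';' }

Productions for A:
  A → A ; ,: FIRST = { ',', ';', 'n' }
  A → E ; E: FIRST = { ',', ';', 'n' }
Productions for S:
  S → n: FIRST = { 'n' }
  S → ,: FIRST = { ',' }
Productions for E:
  E → S S S: FIRST = { ',', 'n' }
  E → T: FIRST = { ';' }
  E → A: FIRST = { ',', ';', 'n' }
T has only one production, so no FIRST/FIRST conflict is possible there.

Conflict for A: A → A ; , and A → E ; E
  Overlap: { ',', ';', 'n' }
Conflict for E: E → S S S and E → A
  Overlap: { ',', 'n' }
Conflict for E: E → T and E → A
  Overlap: { ';' }

Answer: Yes. A → A ';' ',' / A → E ';' E on { ',', ';', 'n' }; E → S S S / E → A on { ',', 'n' }; E → T / E → A on { ';' }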